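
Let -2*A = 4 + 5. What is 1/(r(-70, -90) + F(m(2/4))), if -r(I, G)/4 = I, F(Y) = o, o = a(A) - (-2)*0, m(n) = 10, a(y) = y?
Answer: 2/551 ≈ 0.0036298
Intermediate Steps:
A = -9/2 (A = -(4 + 5)/2 = -½*9 = -9/2 ≈ -4.5000)
o = -9/2 (o = -9/2 - (-2)*0 = -9/2 - 1*0 = -9/2 + 0 = -9/2 ≈ -4.5000)
F(Y) = -9/2
r(I, G) = -4*I
1/(r(-70, -90) + F(m(2/4))) = 1/(-4*(-70) - 9/2) = 1/(280 - 9/2) = 1/(551/2) = 2/551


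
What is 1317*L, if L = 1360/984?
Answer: 74630/41 ≈ 1820.2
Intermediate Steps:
L = 170/123 (L = 1360*(1/984) = 170/123 ≈ 1.3821)
1317*L = 1317*(170/123) = 74630/41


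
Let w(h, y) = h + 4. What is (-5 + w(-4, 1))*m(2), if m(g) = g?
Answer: -10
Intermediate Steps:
w(h, y) = 4 + h
(-5 + w(-4, 1))*m(2) = (-5 + (4 - 4))*2 = (-5 + 0)*2 = -5*2 = -10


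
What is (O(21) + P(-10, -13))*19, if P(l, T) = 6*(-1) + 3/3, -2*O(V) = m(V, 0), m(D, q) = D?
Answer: -589/2 ≈ -294.50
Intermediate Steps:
O(V) = -V/2
P(l, T) = -5 (P(l, T) = -6 + 3*(⅓) = -6 + 1 = -5)
(O(21) + P(-10, -13))*19 = (-½*21 - 5)*19 = (-21/2 - 5)*19 = -31/2*19 = -589/2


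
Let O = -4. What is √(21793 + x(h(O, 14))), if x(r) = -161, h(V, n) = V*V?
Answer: 104*√2 ≈ 147.08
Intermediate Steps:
h(V, n) = V²
√(21793 + x(h(O, 14))) = √(21793 - 161) = √21632 = 104*√2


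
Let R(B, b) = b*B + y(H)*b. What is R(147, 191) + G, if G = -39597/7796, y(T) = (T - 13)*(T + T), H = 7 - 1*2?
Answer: 99725815/7796 ≈ 12792.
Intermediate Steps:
H = 5 (H = 7 - 2 = 5)
y(T) = 2*T*(-13 + T) (y(T) = (-13 + T)*(2*T) = 2*T*(-13 + T))
G = -39597/7796 (G = -39597*1/7796 = -39597/7796 ≈ -5.0791)
R(B, b) = -80*b + B*b (R(B, b) = b*B + (2*5*(-13 + 5))*b = B*b + (2*5*(-8))*b = B*b - 80*b = -80*b + B*b)
R(147, 191) + G = 191*(-80 + 147) - 39597/7796 = 191*67 - 39597/7796 = 12797 - 39597/7796 = 99725815/7796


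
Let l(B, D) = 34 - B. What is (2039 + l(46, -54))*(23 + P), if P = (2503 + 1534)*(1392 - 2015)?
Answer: -5097961756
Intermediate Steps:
P = -2515051 (P = 4037*(-623) = -2515051)
(2039 + l(46, -54))*(23 + P) = (2039 + (34 - 1*46))*(23 - 2515051) = (2039 + (34 - 46))*(-2515028) = (2039 - 12)*(-2515028) = 2027*(-2515028) = -5097961756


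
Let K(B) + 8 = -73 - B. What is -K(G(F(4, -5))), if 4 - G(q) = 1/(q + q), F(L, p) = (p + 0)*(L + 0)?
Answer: 3401/40 ≈ 85.025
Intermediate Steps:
F(L, p) = L*p (F(L, p) = p*L = L*p)
G(q) = 4 - 1/(2*q) (G(q) = 4 - 1/(q + q) = 4 - 1/(2*q))
K(B) = -81 - B (K(B) = -8 + (-73 - B) = -81 - B)
-K(G(F(4, -5))) = -(-81 - (4 - 1/(2*(4*(-5))))) = -(-81 - (4 - ½/(-20))) = -(-81 - (4 - ½*(-1/20))) = -(-81 - (4 + 1/40)) = -(-81 - 1*161/40) = -(-81 - 161/40) = -1*(-3401/40) = 3401/40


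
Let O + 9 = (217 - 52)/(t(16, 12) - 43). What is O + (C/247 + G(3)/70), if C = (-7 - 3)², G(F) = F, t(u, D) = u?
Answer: -2281771/155610 ≈ -14.663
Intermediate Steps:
C = 100 (C = (-10)² = 100)
O = -136/9 (O = -9 + (217 - 52)/(16 - 43) = -9 + 165/(-27) = -9 + 165*(-1/27) = -9 - 55/9 = -136/9 ≈ -15.111)
O + (C/247 + G(3)/70) = -136/9 + (100/247 + 3/70) = -136/9 + 7741/17290 = -2281771/155610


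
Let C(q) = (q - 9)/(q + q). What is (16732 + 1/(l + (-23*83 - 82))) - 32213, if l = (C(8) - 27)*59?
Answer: -888655859/57403 ≈ -15481.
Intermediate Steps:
C(q) = (-9 + q)/(2*q) (C(q) = (-9 + q)/((2*q)) = (-9 + q)*(1/(2*q)) = (-9 + q)/(2*q))
l = -25547/16 (l = ((1/2)*(-9 + 8)/8 - 27)*59 = ((1/2)*(1/8)*(-1) - 27)*59 = (-1/16 - 27)*59 = -433/16*59 = -25547/16 ≈ -1596.7)
(16732 + 1/(l + (-23*83 - 82))) - 32213 = (16732 + 1/(-25547/16 + (-23*83 - 82))) - 32213 = (16732 + 1/(-25547/16 + (-1909 - 82))) - 32213 = (16732 + 1/(-25547/16 - 1991)) - 32213 = (16732 + 1/(-57403/16)) - 32213 = (16732 - 16/57403) - 32213 = 960466980/57403 - 32213 = -888655859/57403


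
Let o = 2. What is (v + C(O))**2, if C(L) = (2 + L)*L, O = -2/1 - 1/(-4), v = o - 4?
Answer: 1521/256 ≈ 5.9414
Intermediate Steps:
v = -2 (v = 2 - 4 = -2)
O = -7/4 (O = -2*1 - 1*(-1/4) = -2 + 1/4 = -7/4 ≈ -1.7500)
C(L) = L*(2 + L)
(v + C(O))**2 = (-2 - 7*(2 - 7/4)/4)**2 = (-2 - 7/4*1/4)**2 = (-2 - 7/16)**2 = (-39/16)**2 = 1521/256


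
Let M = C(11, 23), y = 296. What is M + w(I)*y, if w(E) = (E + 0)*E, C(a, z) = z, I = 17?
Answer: 85567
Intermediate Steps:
w(E) = E**2 (w(E) = E*E = E**2)
M = 23
M + w(I)*y = 23 + 17**2*296 = 23 + 289*296 = 23 + 85544 = 85567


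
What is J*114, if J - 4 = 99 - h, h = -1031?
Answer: 129276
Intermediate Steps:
J = 1134 (J = 4 + (99 - 1*(-1031)) = 4 + (99 + 1031) = 4 + 1130 = 1134)
J*114 = 1134*114 = 129276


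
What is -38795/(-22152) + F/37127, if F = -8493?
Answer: 1252205029/822437304 ≈ 1.5226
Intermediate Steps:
-38795/(-22152) + F/37127 = -38795/(-22152) - 8493/37127 = -38795*(-1/22152) - 8493*1/37127 = 38795/22152 - 8493/37127 = 1252205029/822437304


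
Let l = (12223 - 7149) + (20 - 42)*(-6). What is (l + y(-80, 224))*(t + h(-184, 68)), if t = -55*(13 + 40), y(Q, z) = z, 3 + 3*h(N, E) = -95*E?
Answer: -27526480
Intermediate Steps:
h(N, E) = -1 - 95*E/3 (h(N, E) = -1 + (-95*E)/3 = -1 - 95*E/3)
t = -2915 (t = -55*53 = -2915)
l = 5206 (l = 5074 - 22*(-6) = 5074 + 132 = 5206)
(l + y(-80, 224))*(t + h(-184, 68)) = (5206 + 224)*(-2915 + (-1 - 95/3*68)) = 5430*(-2915 + (-1 - 6460/3)) = 5430*(-2915 - 6463/3) = 5430*(-15208/3) = -27526480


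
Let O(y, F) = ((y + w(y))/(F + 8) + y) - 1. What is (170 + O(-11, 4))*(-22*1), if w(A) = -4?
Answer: -6897/2 ≈ -3448.5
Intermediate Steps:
O(y, F) = -1 + y + (-4 + y)/(8 + F) (O(y, F) = ((y - 4)/(F + 8) + y) - 1 = ((-4 + y)/(8 + F) + y) - 1 = (y + (-4 + y)/(8 + F)) - 1 = -1 + y + (-4 + y)/(8 + F))
(170 + O(-11, 4))*(-22*1) = (170 + (-12 - 1*4 + 9*(-11) + 4*(-11))/(8 + 4))*(-22*1) = (170 + (-12 - 4 - 99 - 44)/12)*(-22) = (170 + (1/12)*(-159))*(-22) = (170 - 53/4)*(-22) = (627/4)*(-22) = -6897/2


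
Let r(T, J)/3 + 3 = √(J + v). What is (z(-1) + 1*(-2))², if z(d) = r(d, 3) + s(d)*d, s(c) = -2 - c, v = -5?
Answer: 82 - 60*I*√2 ≈ 82.0 - 84.853*I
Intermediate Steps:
r(T, J) = -9 + 3*√(-5 + J) (r(T, J) = -9 + 3*√(J - 5) = -9 + 3*√(-5 + J))
z(d) = -9 + d*(-2 - d) + 3*I*√2 (z(d) = (-9 + 3*√(-5 + 3)) + (-2 - d)*d = (-9 + 3*√(-2)) + d*(-2 - d) = (-9 + 3*(I*√2)) + d*(-2 - d) = (-9 + 3*I*√2) + d*(-2 - d) = -9 + d*(-2 - d) + 3*I*√2)
(z(-1) + 1*(-2))² = ((-9 - 1*(-1)*(2 - 1) + 3*I*√2) + 1*(-2))² = ((-9 - 1*(-1)*1 + 3*I*√2) - 2)² = ((-9 + 1 + 3*I*√2) - 2)² = ((-8 + 3*I*√2) - 2)² = (-10 + 3*I*√2)²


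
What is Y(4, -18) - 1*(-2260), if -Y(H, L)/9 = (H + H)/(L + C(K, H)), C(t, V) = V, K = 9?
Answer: 15856/7 ≈ 2265.1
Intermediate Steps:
Y(H, L) = -18*H/(H + L) (Y(H, L) = -9*(H + H)/(L + H) = -9*2*H/(H + L) = -18*H/(H + L))
Y(4, -18) - 1*(-2260) = -18*4/(4 - 18) - 1*(-2260) = -18*4/(-14) + 2260 = -18*4*(-1/14) + 2260 = 36/7 + 2260 = 15856/7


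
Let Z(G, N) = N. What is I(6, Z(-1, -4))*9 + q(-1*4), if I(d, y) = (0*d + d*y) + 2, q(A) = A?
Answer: -202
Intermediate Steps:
I(d, y) = 2 + d*y (I(d, y) = (0 + d*y) + 2 = d*y + 2 = 2 + d*y)
I(6, Z(-1, -4))*9 + q(-1*4) = (2 + 6*(-4))*9 - 1*4 = (2 - 24)*9 - 4 = -22*9 - 4 = -198 - 4 = -202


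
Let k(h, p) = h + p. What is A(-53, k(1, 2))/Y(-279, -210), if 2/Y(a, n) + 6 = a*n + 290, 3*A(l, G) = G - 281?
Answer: -8183486/3 ≈ -2.7278e+6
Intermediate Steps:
A(l, G) = -281/3 + G/3 (A(l, G) = (G - 281)/3 = (-281 + G)/3 = -281/3 + G/3)
Y(a, n) = 2/(284 + a*n) (Y(a, n) = 2/(-6 + (a*n + 290)) = 2/(-6 + (290 + a*n)) = 2/(284 + a*n))
A(-53, k(1, 2))/Y(-279, -210) = (-281/3 + (1 + 2)/3)/((2/(284 - 279*(-210)))) = (-281/3 + (⅓)*3)/((2/(284 + 58590))) = (-281/3 + 1)/((2/58874)) = -278/(3*(2*(1/58874))) = -278/(3*1/29437) = -278/3*29437 = -8183486/3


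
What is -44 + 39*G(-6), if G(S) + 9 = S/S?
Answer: -356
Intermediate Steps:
G(S) = -8 (G(S) = -9 + S/S = -9 + 1 = -8)
-44 + 39*G(-6) = -44 + 39*(-8) = -44 - 312 = -356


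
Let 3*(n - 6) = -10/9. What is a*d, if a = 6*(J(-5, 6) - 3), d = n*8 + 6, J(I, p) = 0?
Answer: -2756/3 ≈ -918.67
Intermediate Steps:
n = 152/27 (n = 6 + (-10/9)/3 = 6 + (-10*1/9)/3 = 6 + (1/3)*(-10/9) = 6 - 10/27 = 152/27 ≈ 5.6296)
d = 1378/27 (d = (152/27)*8 + 6 = 1216/27 + 6 = 1378/27 ≈ 51.037)
a = -18 (a = 6*(0 - 3) = 6*(-3) = -18)
a*d = -18*1378/27 = -2756/3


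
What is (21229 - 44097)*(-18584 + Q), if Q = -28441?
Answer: 1075367700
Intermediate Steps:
(21229 - 44097)*(-18584 + Q) = (21229 - 44097)*(-18584 - 28441) = -22868*(-47025) = 1075367700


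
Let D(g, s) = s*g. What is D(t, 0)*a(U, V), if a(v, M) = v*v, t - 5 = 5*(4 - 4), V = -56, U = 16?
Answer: 0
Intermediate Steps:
t = 5 (t = 5 + 5*(4 - 4) = 5 + 5*0 = 5 + 0 = 5)
a(v, M) = v**2
D(g, s) = g*s
D(t, 0)*a(U, V) = (5*0)*16**2 = 0*256 = 0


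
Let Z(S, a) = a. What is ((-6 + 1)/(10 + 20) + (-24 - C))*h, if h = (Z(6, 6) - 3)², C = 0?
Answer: -435/2 ≈ -217.50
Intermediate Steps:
h = 9 (h = (6 - 3)² = 3² = 9)
((-6 + 1)/(10 + 20) + (-24 - C))*h = ((-6 + 1)/(10 + 20) + (-24 - 1*0))*9 = (-5/30 + (-24 + 0))*9 = (-5*1/30 - 24)*9 = (-⅙ - 24)*9 = -145/6*9 = -435/2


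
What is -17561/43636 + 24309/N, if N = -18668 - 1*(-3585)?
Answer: -1325620087/658161788 ≈ -2.0141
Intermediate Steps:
N = -15083 (N = -18668 + 3585 = -15083)
-17561/43636 + 24309/N = -17561/43636 + 24309/(-15083) = -17561*1/43636 + 24309*(-1/15083) = -17561/43636 - 24309/15083 = -1325620087/658161788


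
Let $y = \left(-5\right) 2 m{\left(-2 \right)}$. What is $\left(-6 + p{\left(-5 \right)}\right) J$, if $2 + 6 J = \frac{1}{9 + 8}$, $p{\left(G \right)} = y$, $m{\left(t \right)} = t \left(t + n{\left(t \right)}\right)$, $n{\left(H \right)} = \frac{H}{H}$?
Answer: $\frac{143}{17} \approx 8.4118$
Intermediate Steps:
$n{\left(H \right)} = 1$
$m{\left(t \right)} = t \left(1 + t\right)$ ($m{\left(t \right)} = t \left(t + 1\right) = t \left(1 + t\right)$)
$y = -20$ ($y = \left(-5\right) 2 \left(- 2 \left(1 - 2\right)\right) = - 10 \left(\left(-2\right) \left(-1\right)\right) = \left(-10\right) 2 = -20$)
$p{\left(G \right)} = -20$
$J = - \frac{11}{34}$ ($J = - \frac{1}{3} + \frac{1}{6 \left(9 + 8\right)} = - \frac{1}{3} + \frac{1}{6 \cdot 17} = - \frac{1}{3} + \frac{1}{6} \cdot \frac{1}{17} = - \frac{1}{3} + \frac{1}{102} = - \frac{11}{34} \approx -0.32353$)
$\left(-6 + p{\left(-5 \right)}\right) J = \left(-6 - 20\right) \left(- \frac{11}{34}\right) = \left(-26\right) \left(- \frac{11}{34}\right) = \frac{143}{17}$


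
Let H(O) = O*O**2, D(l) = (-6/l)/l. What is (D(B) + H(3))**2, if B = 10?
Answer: 1814409/2500 ≈ 725.76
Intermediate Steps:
D(l) = -6/l**2
H(O) = O**3
(D(B) + H(3))**2 = (-6/10**2 + 3**3)**2 = (-6*1/100 + 27)**2 = (-3/50 + 27)**2 = (1347/50)**2 = 1814409/2500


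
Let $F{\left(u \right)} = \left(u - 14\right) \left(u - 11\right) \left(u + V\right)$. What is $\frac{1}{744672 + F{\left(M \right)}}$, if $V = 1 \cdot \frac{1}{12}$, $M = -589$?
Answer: $- \frac{1}{212325378} \approx -4.7098 \cdot 10^{-9}$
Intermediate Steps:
$V = \frac{1}{12}$ ($V = 1 \cdot \frac{1}{12} = \frac{1}{12} \approx 0.083333$)
$F{\left(u \right)} = \left(-14 + u\right) \left(-11 + u\right) \left(\frac{1}{12} + u\right)$ ($F{\left(u \right)} = \left(u - 14\right) \left(u - 11\right) \left(u + \frac{1}{12}\right) = \left(-14 + u\right) \left(-11 + u\right) \left(\frac{1}{12} + u\right)$)
$\frac{1}{744672 + F{\left(M \right)}} = \frac{1}{744672 + \left(\frac{77}{6} + \left(-589\right)^{3} - \frac{299 \left(-589\right)^{2}}{12} + \frac{1823}{12} \left(-589\right)\right)} = \frac{1}{744672 - 213070050} = \frac{1}{-212325378} = - \frac{1}{212325378}$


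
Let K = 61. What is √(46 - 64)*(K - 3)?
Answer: 174*I*√2 ≈ 246.07*I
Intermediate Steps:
√(46 - 64)*(K - 3) = √(46 - 64)*(61 - 3) = √(-18)*58 = (3*I*√2)*58 = 174*I*√2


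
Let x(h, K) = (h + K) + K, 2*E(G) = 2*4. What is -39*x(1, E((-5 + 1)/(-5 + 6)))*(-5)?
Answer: 1755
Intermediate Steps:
E(G) = 4 (E(G) = (2*4)/2 = (½)*8 = 4)
x(h, K) = h + 2*K (x(h, K) = (K + h) + K = h + 2*K)
-39*x(1, E((-5 + 1)/(-5 + 6)))*(-5) = -39*(1 + 2*4)*(-5) = -39*(1 + 8)*(-5) = -39*9*(-5) = -351*(-5) = 1755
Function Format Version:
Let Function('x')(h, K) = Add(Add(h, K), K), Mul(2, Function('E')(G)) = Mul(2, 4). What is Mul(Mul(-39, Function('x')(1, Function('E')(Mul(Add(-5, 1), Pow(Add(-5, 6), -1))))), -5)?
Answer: 1755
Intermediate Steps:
Function('E')(G) = 4 (Function('E')(G) = Mul(Rational(1, 2), Mul(2, 4)) = Mul(Rational(1, 2), 8) = 4)
Function('x')(h, K) = Add(h, Mul(2, K)) (Function('x')(h, K) = Add(Add(K, h), K) = Add(h, Mul(2, K)))
Mul(Mul(-39, Function('x')(1, Function('E')(Mul(Add(-5, 1), Pow(Add(-5, 6), -1))))), -5) = Mul(Mul(-39, Add(1, Mul(2, 4))), -5) = Mul(Mul(-39, Add(1, 8)), -5) = Mul(Mul(-39, 9), -5) = Mul(-351, -5) = 1755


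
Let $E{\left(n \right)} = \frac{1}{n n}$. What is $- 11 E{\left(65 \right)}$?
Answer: $- \frac{11}{4225} \approx -0.0026035$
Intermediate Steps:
$E{\left(n \right)} = \frac{1}{n^{2}}$
$- 11 E{\left(65 \right)} = - \frac{11}{4225}$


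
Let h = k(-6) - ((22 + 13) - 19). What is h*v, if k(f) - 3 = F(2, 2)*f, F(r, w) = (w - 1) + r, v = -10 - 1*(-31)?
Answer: -651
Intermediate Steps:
v = 21 (v = -10 + 31 = 21)
F(r, w) = -1 + r + w (F(r, w) = (-1 + w) + r = -1 + r + w)
k(f) = 3 + 3*f (k(f) = 3 + (-1 + 2 + 2)*f = 3 + 3*f)
h = -31 (h = (3 + 3*(-6)) - ((22 + 13) - 19) = (3 - 18) - (35 - 19) = -15 - 1*16 = -15 - 16 = -31)
h*v = -31*21 = -651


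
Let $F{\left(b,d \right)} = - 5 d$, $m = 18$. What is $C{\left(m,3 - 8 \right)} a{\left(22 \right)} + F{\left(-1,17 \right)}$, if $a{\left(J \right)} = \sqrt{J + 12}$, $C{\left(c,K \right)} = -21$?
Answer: $-85 - 21 \sqrt{34} \approx -207.45$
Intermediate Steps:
$a{\left(J \right)} = \sqrt{12 + J}$
$C{\left(m,3 - 8 \right)} a{\left(22 \right)} + F{\left(-1,17 \right)} = - 21 \sqrt{12 + 22} - 85 = - 21 \sqrt{34} - 85 = -85 - 21 \sqrt{34}$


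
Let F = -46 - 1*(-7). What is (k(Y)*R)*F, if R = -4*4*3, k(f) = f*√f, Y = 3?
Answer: 5616*√3 ≈ 9727.2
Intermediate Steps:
k(f) = f^(3/2)
F = -39 (F = -46 + 7 = -39)
R = -48 (R = -16*3 = -48)
(k(Y)*R)*F = (3^(3/2)*(-48))*(-39) = ((3*√3)*(-48))*(-39) = -144*√3*(-39) = 5616*√3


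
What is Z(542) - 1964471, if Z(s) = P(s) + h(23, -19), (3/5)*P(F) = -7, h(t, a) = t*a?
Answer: -5894759/3 ≈ -1.9649e+6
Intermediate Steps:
h(t, a) = a*t
P(F) = -35/3 (P(F) = (5/3)*(-7) = -35/3)
Z(s) = -1346/3 (Z(s) = -35/3 - 19*23 = -35/3 - 437 = -1346/3)
Z(542) - 1964471 = -1346/3 - 1964471 = -5894759/3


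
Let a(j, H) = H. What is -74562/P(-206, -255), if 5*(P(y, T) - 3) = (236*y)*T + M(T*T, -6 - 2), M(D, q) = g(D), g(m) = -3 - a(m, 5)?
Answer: -372810/12397087 ≈ -0.030072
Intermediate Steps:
g(m) = -8 (g(m) = -3 - 1*5 = -3 - 5 = -8)
M(D, q) = -8
P(y, T) = 7/5 + 236*T*y/5 (P(y, T) = 3 + ((236*y)*T - 8)/5 = 3 + (236*T*y - 8)/5 = 3 + (-8 + 236*T*y)/5 = 3 + (-8/5 + 236*T*y/5) = 7/5 + 236*T*y/5)
-74562/P(-206, -255) = -74562/(7/5 + (236/5)*(-255)*(-206)) = -74562/(7/5 + 2479416) = -74562/12397087/5 = -74562*5/12397087 = -372810/12397087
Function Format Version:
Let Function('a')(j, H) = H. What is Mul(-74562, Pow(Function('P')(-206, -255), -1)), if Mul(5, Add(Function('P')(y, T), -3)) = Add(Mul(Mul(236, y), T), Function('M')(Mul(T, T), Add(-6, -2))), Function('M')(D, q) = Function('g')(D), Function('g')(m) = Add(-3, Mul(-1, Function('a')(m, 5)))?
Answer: Rational(-372810, 12397087) ≈ -0.030072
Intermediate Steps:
Function('g')(m) = -8 (Function('g')(m) = Add(-3, Mul(-1, 5)) = Add(-3, -5) = -8)
Function('M')(D, q) = -8
Function('P')(y, T) = Add(Rational(7, 5), Mul(Rational(236, 5), T, y)) (Function('P')(y, T) = Add(3, Mul(Rational(1, 5), Add(Mul(Mul(236, y), T), -8))) = Add(3, Mul(Rational(1, 5), Add(Mul(236, T, y), -8))) = Add(3, Mul(Rational(1, 5), Add(-8, Mul(236, T, y)))) = Add(3, Add(Rational(-8, 5), Mul(Rational(236, 5), T, y))) = Add(Rational(7, 5), Mul(Rational(236, 5), T, y)))
Mul(-74562, Pow(Function('P')(-206, -255), -1)) = Mul(-74562, Pow(Add(Rational(7, 5), Mul(Rational(236, 5), -255, -206)), -1)) = Mul(-74562, Pow(Add(Rational(7, 5), 2479416), -1)) = Mul(-74562, Pow(Rational(12397087, 5), -1)) = Mul(-74562, Rational(5, 12397087)) = Rational(-372810, 12397087)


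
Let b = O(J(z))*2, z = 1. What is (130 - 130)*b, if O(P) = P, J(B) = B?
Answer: 0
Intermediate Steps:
b = 2 (b = 1*2 = 2)
(130 - 130)*b = (130 - 130)*2 = 0*2 = 0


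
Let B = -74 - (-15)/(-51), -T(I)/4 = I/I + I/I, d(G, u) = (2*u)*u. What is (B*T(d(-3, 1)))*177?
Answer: 1788408/17 ≈ 1.0520e+5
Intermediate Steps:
d(G, u) = 2*u**2
T(I) = -8 (T(I) = -4*(I/I + I/I) = -4*(1 + 1) = -4*2 = -8)
B = -1263/17 (B = -74 - (-15)*(-1)/51 = -74 - 1*5/17 = -74 - 5/17 = -1263/17 ≈ -74.294)
(B*T(d(-3, 1)))*177 = -1263/17*(-8)*177 = (10104/17)*177 = 1788408/17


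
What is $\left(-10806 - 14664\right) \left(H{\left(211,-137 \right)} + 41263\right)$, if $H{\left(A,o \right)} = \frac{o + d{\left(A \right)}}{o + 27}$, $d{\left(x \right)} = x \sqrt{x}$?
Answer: $- \frac{11561003649}{11} + \frac{537417 \sqrt{211}}{11} \approx -1.0503 \cdot 10^{9}$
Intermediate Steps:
$d{\left(x \right)} = x^{\frac{3}{2}}$
$H{\left(A,o \right)} = \frac{o + A^{\frac{3}{2}}}{27 + o}$ ($H{\left(A,o \right)} = \frac{o + A^{\frac{3}{2}}}{o + 27} = \frac{o + A^{\frac{3}{2}}}{27 + o}$)
$\left(-10806 - 14664\right) \left(H{\left(211,-137 \right)} + 41263\right) = \left(-10806 - 14664\right) \left(\frac{-137 + 211^{\frac{3}{2}}}{27 - 137} + 41263\right) = - 25470 \left(\frac{-137 + 211 \sqrt{211}}{-110} + 41263\right) = - 25470 \left(- \frac{-137 + 211 \sqrt{211}}{110} + 41263\right) = - 25470 \left(\left(\frac{137}{110} - \frac{211 \sqrt{211}}{110}\right) + 41263\right) = - 25470 \left(\frac{4539067}{110} - \frac{211 \sqrt{211}}{110}\right) = - \frac{11561003649}{11} + \frac{537417 \sqrt{211}}{11}$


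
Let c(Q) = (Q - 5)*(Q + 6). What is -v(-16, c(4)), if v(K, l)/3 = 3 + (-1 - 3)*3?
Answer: 27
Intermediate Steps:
c(Q) = (-5 + Q)*(6 + Q)
v(K, l) = -27 (v(K, l) = 3*(3 + (-1 - 3)*3) = 3*(3 - 4*3) = 3*(3 - 12) = 3*(-9) = -27)
-v(-16, c(4)) = -1*(-27) = 27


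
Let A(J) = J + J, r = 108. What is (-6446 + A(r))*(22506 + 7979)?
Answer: -189921550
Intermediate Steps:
A(J) = 2*J
(-6446 + A(r))*(22506 + 7979) = (-6446 + 2*108)*(22506 + 7979) = (-6446 + 216)*30485 = -6230*30485 = -189921550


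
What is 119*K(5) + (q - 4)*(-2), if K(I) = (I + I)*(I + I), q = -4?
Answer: 11916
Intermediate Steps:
K(I) = 4*I² (K(I) = (2*I)*(2*I) = 4*I²)
119*K(5) + (q - 4)*(-2) = 119*(4*5²) + (-4 - 4)*(-2) = 119*(4*25) - 8*(-2) = 119*100 + 16 = 11900 + 16 = 11916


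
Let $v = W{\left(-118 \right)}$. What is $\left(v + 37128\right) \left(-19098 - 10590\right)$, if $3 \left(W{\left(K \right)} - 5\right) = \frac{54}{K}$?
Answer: $- \frac{65041598544}{59} \approx -1.1024 \cdot 10^{9}$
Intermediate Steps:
$W{\left(K \right)} = 5 + \frac{18}{K}$ ($W{\left(K \right)} = 5 + \frac{54 \frac{1}{K}}{3} = 5 + \frac{18}{K}$)
$v = \frac{286}{59}$ ($v = 5 + \frac{18}{-118} = 5 + 18 \left(- \frac{1}{118}\right) = 5 - \frac{9}{59} = \frac{286}{59} \approx 4.8475$)
$\left(v + 37128\right) \left(-19098 - 10590\right) = \left(\frac{286}{59} + 37128\right) \left(-19098 - 10590\right) = \frac{2190838}{59} \left(-29688\right) = - \frac{65041598544}{59}$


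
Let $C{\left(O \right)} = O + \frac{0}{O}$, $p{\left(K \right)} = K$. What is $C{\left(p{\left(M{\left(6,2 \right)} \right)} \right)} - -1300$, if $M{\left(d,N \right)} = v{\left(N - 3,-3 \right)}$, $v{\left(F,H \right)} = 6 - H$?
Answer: $1309$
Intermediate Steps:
$M{\left(d,N \right)} = 9$ ($M{\left(d,N \right)} = 6 - -3 = 6 + 3 = 9$)
$C{\left(O \right)} = O$ ($C{\left(O \right)} = O + 0 = O$)
$C{\left(p{\left(M{\left(6,2 \right)} \right)} \right)} - -1300 = 9 - -1300 = 9 + 1300 = 1309$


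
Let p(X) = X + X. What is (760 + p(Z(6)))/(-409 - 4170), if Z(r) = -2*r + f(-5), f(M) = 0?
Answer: -736/4579 ≈ -0.16073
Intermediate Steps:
Z(r) = -2*r (Z(r) = -2*r + 0 = -2*r)
p(X) = 2*X
(760 + p(Z(6)))/(-409 - 4170) = (760 + 2*(-2*6))/(-409 - 4170) = (760 + 2*(-12))/(-4579) = (760 - 24)*(-1/4579) = 736*(-1/4579) = -736/4579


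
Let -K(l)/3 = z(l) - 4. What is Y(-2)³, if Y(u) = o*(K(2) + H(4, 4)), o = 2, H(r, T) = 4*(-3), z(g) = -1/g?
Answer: 27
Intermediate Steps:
H(r, T) = -12
K(l) = 12 + 3/l (K(l) = -3*(-1/l - 4) = -3*(-4 - 1/l) = 12 + 3/l)
Y(u) = 3 (Y(u) = 2*((12 + 3/2) - 12) = 2*(27/2 - 12) = 2*(3/2) = 3)
Y(-2)³ = 3³ = 27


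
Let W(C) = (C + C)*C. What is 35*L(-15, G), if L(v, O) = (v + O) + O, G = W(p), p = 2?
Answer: 35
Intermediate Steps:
W(C) = 2*C² (W(C) = (2*C)*C = 2*C²)
G = 8 (G = 2*2² = 2*4 = 8)
L(v, O) = v + 2*O (L(v, O) = (O + v) + O = v + 2*O)
35*L(-15, G) = 35*(-15 + 2*8) = 35*(-15 + 16) = 35*1 = 35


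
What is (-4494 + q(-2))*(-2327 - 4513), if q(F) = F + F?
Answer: 30766320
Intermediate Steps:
q(F) = 2*F
(-4494 + q(-2))*(-2327 - 4513) = (-4494 + 2*(-2))*(-2327 - 4513) = (-4494 - 4)*(-6840) = -4498*(-6840) = 30766320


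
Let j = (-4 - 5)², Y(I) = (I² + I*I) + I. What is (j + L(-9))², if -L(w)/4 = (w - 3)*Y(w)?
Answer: 55130625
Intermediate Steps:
Y(I) = I + 2*I² (Y(I) = (I² + I²) + I = 2*I² + I = I + 2*I²)
j = 81 (j = (-9)² = 81)
L(w) = -4*w*(1 + 2*w)*(-3 + w) (L(w) = -4*(w - 3)*w*(1 + 2*w) = -4*(-3 + w)*w*(1 + 2*w) = -4*w*(1 + 2*w)*(-3 + w))
(j + L(-9))² = (81 - 4*(-9)*(1 + 2*(-9))*(-3 - 9))² = (81 - 4*(-9)*(1 - 18)*(-12))² = (81 - 4*(-9)*(-17)*(-12))² = (81 + 7344)² = 7425² = 55130625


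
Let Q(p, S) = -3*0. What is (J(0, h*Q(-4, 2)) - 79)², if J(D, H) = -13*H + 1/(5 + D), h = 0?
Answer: 155236/25 ≈ 6209.4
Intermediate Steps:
Q(p, S) = 0
J(D, H) = 1/(5 + D) - 13*H
(J(0, h*Q(-4, 2)) - 79)² = ((1 - 0*0 - 13*0*0*0)/(5 + 0) - 79)² = ((1 - 65*0 - 13*0*0)/5 - 79)² = ((1 + 0 + 0)/5 - 79)² = ((⅕)*1 - 79)² = (⅕ - 79)² = (-394/5)² = 155236/25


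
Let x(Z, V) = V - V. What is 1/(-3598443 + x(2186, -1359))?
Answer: -1/3598443 ≈ -2.7790e-7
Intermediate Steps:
x(Z, V) = 0
1/(-3598443 + x(2186, -1359)) = 1/(-3598443 + 0) = 1/(-3598443) = -1/3598443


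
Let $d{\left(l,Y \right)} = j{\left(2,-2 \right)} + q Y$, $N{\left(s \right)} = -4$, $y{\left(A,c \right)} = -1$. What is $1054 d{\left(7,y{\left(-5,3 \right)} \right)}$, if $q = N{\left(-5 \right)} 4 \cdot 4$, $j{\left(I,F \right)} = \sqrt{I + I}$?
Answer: $69564$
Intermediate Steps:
$j{\left(I,F \right)} = \sqrt{2} \sqrt{I}$ ($j{\left(I,F \right)} = \sqrt{2 I} = \sqrt{2} \sqrt{I}$)
$q = -64$ ($q = \left(-4\right) 4 \cdot 4 = \left(-16\right) 4 = -64$)
$d{\left(l,Y \right)} = 2 - 64 Y$ ($d{\left(l,Y \right)} = \sqrt{2} \sqrt{2} - 64 Y = 2 - 64 Y$)
$1054 d{\left(7,y{\left(-5,3 \right)} \right)} = 1054 \left(2 - -64\right) = 1054 \left(2 + 64\right) = 1054 \cdot 66 = 69564$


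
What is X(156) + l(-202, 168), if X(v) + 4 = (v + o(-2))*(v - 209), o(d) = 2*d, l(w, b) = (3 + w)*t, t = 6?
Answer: -9254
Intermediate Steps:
l(w, b) = 18 + 6*w (l(w, b) = (3 + w)*6 = 18 + 6*w)
X(v) = -4 + (-209 + v)*(-4 + v) (X(v) = -4 + (v + 2*(-2))*(v - 209) = -4 + (v - 4)*(-209 + v) = -4 + (-4 + v)*(-209 + v) = -4 + (-209 + v)*(-4 + v))
X(156) + l(-202, 168) = (832 + 156² - 213*156) + (18 + 6*(-202)) = (832 + 24336 - 33228) + (18 - 1212) = -8060 - 1194 = -9254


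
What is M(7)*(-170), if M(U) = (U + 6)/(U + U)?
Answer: -1105/7 ≈ -157.86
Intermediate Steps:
M(U) = (6 + U)/(2*U) (M(U) = (6 + U)/((2*U)) = (6 + U)*(1/(2*U)) = (6 + U)/(2*U))
M(7)*(-170) = ((½)*(6 + 7)/7)*(-170) = ((½)*(⅐)*13)*(-170) = (13/14)*(-170) = -1105/7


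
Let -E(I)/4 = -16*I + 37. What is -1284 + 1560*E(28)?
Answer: 2563356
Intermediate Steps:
E(I) = -148 + 64*I (E(I) = -4*(-16*I + 37) = -4*(37 - 16*I) = -148 + 64*I)
-1284 + 1560*E(28) = -1284 + 1560*(-148 + 64*28) = -1284 + 1560*(-148 + 1792) = -1284 + 1560*1644 = -1284 + 2564640 = 2563356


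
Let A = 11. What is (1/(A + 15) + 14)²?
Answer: 133225/676 ≈ 197.08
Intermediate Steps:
(1/(A + 15) + 14)² = (1/(11 + 15) + 14)² = (1/26 + 14)² = (365/26)² = 133225/676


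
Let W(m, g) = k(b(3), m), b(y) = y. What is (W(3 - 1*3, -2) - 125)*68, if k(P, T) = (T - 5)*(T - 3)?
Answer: -7480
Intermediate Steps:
k(P, T) = (-5 + T)*(-3 + T)
W(m, g) = 15 + m**2 - 8*m
(W(3 - 1*3, -2) - 125)*68 = ((15 + (3 - 1*3)**2 - 8*(3 - 1*3)) - 125)*68 = ((15 + (3 - 3)**2 - 8*(3 - 3)) - 125)*68 = ((15 + 0**2 - 8*0) - 125)*68 = ((15 + 0 + 0) - 125)*68 = (15 - 125)*68 = -110*68 = -7480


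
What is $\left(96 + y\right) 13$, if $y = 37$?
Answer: $1729$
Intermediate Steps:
$\left(96 + y\right) 13 = \left(96 + 37\right) 13 = 133 \cdot 13 = 1729$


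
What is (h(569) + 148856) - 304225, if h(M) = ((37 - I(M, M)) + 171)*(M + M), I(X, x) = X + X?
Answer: -1213709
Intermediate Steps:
I(X, x) = 2*X
h(M) = 2*M*(208 - 2*M) (h(M) = ((37 - 2*M) + 171)*(M + M) = ((37 - 2*M) + 171)*(2*M) = (208 - 2*M)*(2*M) = 2*M*(208 - 2*M))
(h(569) + 148856) - 304225 = (4*569*(104 - 1*569) + 148856) - 304225 = (4*569*(104 - 569) + 148856) - 304225 = (4*569*(-465) + 148856) - 304225 = (-1058340 + 148856) - 304225 = -909484 - 304225 = -1213709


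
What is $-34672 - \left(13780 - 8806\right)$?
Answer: $-39646$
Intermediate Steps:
$-34672 - \left(13780 - 8806\right) = -34672 - 4974 = -39646$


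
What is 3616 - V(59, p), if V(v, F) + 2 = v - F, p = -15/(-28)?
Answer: 99667/28 ≈ 3559.5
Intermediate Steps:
p = 15/28 (p = -15*(-1/28) = 15/28 ≈ 0.53571)
V(v, F) = -2 + v - F (V(v, F) = -2 + (v - F) = -2 + v - F)
3616 - V(59, p) = 3616 - (-2 + 59 - 1*15/28) = 3616 - (-2 + 59 - 15/28) = 3616 - 1*1581/28 = 3616 - 1581/28 = 99667/28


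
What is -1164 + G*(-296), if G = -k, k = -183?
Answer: -55332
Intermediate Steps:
G = 183 (G = -1*(-183) = 183)
-1164 + G*(-296) = -1164 + 183*(-296) = -1164 - 54168 = -55332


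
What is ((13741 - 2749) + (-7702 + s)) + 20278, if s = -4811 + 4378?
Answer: 23135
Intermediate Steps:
s = -433
((13741 - 2749) + (-7702 + s)) + 20278 = ((13741 - 2749) + (-7702 - 433)) + 20278 = (10992 - 8135) + 20278 = 2857 + 20278 = 23135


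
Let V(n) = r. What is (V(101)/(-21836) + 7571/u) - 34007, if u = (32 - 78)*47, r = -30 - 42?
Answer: -401404079679/11802358 ≈ -34011.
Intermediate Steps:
r = -72
V(n) = -72
u = -2162 (u = -46*47 = -2162)
(V(101)/(-21836) + 7571/u) - 34007 = (-72/(-21836) + 7571/(-2162)) - 34007 = (-72*(-1/21836) + 7571*(-1/2162)) - 34007 = (18/5459 - 7571/2162) - 34007 = -41291173/11802358 - 34007 = -401404079679/11802358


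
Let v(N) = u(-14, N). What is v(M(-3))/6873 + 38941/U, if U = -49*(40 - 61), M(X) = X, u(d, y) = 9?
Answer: 12745274/336777 ≈ 37.845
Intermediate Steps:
v(N) = 9
U = 1029 (U = -49*(-21) = 1029)
v(M(-3))/6873 + 38941/U = 9/6873 + 38941/1029 = 9*(1/6873) + 38941*(1/1029) = 3/2291 + 5563/147 = 12745274/336777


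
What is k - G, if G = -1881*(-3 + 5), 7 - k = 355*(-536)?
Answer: 194049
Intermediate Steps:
k = 190287 (k = 7 - 355*(-536) = 7 - 1*(-190280) = 7 + 190280 = 190287)
G = -3762 (G = -1881*2 = -3762)
k - G = 190287 - 1*(-3762) = 190287 + 3762 = 194049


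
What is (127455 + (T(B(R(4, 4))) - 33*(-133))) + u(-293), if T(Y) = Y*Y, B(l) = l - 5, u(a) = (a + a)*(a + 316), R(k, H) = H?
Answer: 118367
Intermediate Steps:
u(a) = 2*a*(316 + a) (u(a) = (2*a)*(316 + a) = 2*a*(316 + a))
B(l) = -5 + l
T(Y) = Y²
(127455 + (T(B(R(4, 4))) - 33*(-133))) + u(-293) = (127455 + ((-5 + 4)² - 33*(-133))) + 2*(-293)*(316 - 293) = (127455 + ((-1)² + 4389)) + 2*(-293)*23 = (127455 + (1 + 4389)) - 13478 = (127455 + 4390) - 13478 = 131845 - 13478 = 118367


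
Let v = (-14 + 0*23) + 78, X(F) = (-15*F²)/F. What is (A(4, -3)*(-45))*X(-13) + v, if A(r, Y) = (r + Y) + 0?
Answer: -8711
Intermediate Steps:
A(r, Y) = Y + r (A(r, Y) = (Y + r) + 0 = Y + r)
X(F) = -15*F
v = 64 (v = (-14 + 0) + 78 = -14 + 78 = 64)
(A(4, -3)*(-45))*X(-13) + v = ((-3 + 4)*(-45))*(-15*(-13)) + 64 = (1*(-45))*195 + 64 = -45*195 + 64 = -8775 + 64 = -8711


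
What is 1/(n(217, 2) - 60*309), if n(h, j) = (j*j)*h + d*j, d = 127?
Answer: -1/17418 ≈ -5.7412e-5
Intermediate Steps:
n(h, j) = 127*j + h*j² (n(h, j) = (j*j)*h + 127*j = j²*h + 127*j = h*j² + 127*j = 127*j + h*j²)
1/(n(217, 2) - 60*309) = 1/(2*(127 + 217*2) - 60*309) = 1/(2*(127 + 434) - 18540) = 1/(2*561 - 18540) = 1/(1122 - 18540) = 1/(-17418) = -1/17418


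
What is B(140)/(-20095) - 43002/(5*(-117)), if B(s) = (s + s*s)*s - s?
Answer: -16722198/261235 ≈ -64.012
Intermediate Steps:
B(s) = -s + s*(s + s²) (B(s) = (s + s²)*s - s = s*(s + s²) - s = -s + s*(s + s²))
B(140)/(-20095) - 43002/(5*(-117)) = (140*(-1 + 140 + 140²))/(-20095) - 43002/(5*(-117)) = (140*(-1 + 140 + 19600))*(-1/20095) - 43002/(-585) = (140*19739)*(-1/20095) - 43002*(-1/585) = 2763460*(-1/20095) + 4778/65 = -552692/4019 + 4778/65 = -16722198/261235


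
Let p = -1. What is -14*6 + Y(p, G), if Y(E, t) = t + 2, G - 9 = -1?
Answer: -74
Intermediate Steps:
G = 8 (G = 9 - 1 = 8)
Y(E, t) = 2 + t
-14*6 + Y(p, G) = -14*6 + (2 + 8) = -84 + 10 = -74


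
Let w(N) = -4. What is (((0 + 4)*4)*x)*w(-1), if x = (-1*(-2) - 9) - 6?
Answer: 832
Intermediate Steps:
x = -13 (x = (2 - 9) - 6 = -7 - 6 = -13)
(((0 + 4)*4)*x)*w(-1) = (((0 + 4)*4)*(-13))*(-4) = ((4*4)*(-13))*(-4) = (16*(-13))*(-4) = -208*(-4) = 832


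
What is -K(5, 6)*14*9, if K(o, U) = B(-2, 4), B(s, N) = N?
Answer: -504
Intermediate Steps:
K(o, U) = 4
-K(5, 6)*14*9 = -4*14*9 = -56*9 = -1*504 = -504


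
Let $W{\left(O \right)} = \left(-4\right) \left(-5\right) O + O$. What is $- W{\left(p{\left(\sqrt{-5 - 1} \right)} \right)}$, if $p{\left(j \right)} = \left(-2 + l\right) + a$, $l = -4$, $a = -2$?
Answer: $168$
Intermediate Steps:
$p{\left(j \right)} = -8$ ($p{\left(j \right)} = \left(-2 - 4\right) - 2 = -6 - 2 = -8$)
$W{\left(O \right)} = 21 O$ ($W{\left(O \right)} = 20 O + O = 21 O$)
$- W{\left(p{\left(\sqrt{-5 - 1} \right)} \right)} = - 21 \left(-8\right) = \left(-1\right) \left(-168\right) = 168$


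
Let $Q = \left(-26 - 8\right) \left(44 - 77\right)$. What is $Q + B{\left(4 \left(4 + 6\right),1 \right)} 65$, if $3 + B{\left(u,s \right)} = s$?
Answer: $992$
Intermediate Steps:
$B{\left(u,s \right)} = -3 + s$
$Q = 1122$ ($Q = \left(-34\right) \left(-33\right) = 1122$)
$Q + B{\left(4 \left(4 + 6\right),1 \right)} 65 = 1122 + \left(-3 + 1\right) 65 = 1122 - 130 = 992$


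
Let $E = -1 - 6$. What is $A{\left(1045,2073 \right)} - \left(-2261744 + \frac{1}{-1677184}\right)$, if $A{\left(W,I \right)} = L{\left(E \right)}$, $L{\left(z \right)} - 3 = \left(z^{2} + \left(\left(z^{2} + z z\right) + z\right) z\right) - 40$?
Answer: $\frac{3792312608897}{1677184} \approx 2.2611 \cdot 10^{6}$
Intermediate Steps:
$E = -7$ ($E = -1 - 6 = -7$)
$L{\left(z \right)} = -37 + z^{2} + z \left(z + 2 z^{2}\right)$ ($L{\left(z \right)} = 3 - \left(40 - z^{2} - \left(\left(z^{2} + z z\right) + z\right) z\right) = 3 - \left(40 - z^{2} - \left(\left(z^{2} + z^{2}\right) + z\right) z\right) = 3 - \left(40 - z^{2} - \left(2 z^{2} + z\right) z\right) = 3 - \left(40 - z^{2} - \left(z + 2 z^{2}\right) z\right) = 3 - \left(40 - z^{2} - z \left(z + 2 z^{2}\right)\right) = 3 + \left(-40 + z^{2} + z \left(z + 2 z^{2}\right)\right) = -37 + z^{2} + z \left(z + 2 z^{2}\right)$)
$A{\left(W,I \right)} = -625$ ($A{\left(W,I \right)} = -37 + 2 \left(-7\right)^{2} + 2 \left(-7\right)^{3} = -37 + 2 \cdot 49 + 2 \left(-343\right) = -37 + 98 - 686 = -625$)
$A{\left(1045,2073 \right)} - \left(-2261744 + \frac{1}{-1677184}\right) = -625 - \left(-2261744 + \frac{1}{-1677184}\right) = -625 - \left(-2261744 - \frac{1}{1677184}\right) = -625 - - \frac{3793360848897}{1677184} = -625 + \frac{3793360848897}{1677184} = \frac{3792312608897}{1677184}$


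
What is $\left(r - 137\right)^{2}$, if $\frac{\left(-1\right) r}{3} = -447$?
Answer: $1449616$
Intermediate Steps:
$r = 1341$ ($r = \left(-3\right) \left(-447\right) = 1341$)
$\left(r - 137\right)^{2} = \left(1341 - 137\right)^{2} = 1204^{2} = 1449616$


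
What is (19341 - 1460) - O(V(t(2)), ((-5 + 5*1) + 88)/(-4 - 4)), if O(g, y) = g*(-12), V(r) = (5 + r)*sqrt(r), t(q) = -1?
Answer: 17881 + 48*I ≈ 17881.0 + 48.0*I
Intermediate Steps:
V(r) = sqrt(r)*(5 + r)
O(g, y) = -12*g
(19341 - 1460) - O(V(t(2)), ((-5 + 5*1) + 88)/(-4 - 4)) = (19341 - 1460) - (-12)*sqrt(-1)*(5 - 1) = 17881 - (-12)*I*4 = 17881 - (-12)*4*I = 17881 - (-48)*I = 17881 + 48*I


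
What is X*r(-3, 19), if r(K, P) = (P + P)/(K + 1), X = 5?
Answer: -95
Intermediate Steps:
r(K, P) = 2*P/(1 + K) (r(K, P) = (2*P)/(1 + K) = 2*P/(1 + K))
X*r(-3, 19) = 5*(2*19/(1 - 3)) = 5*(2*19/(-2)) = 5*(2*19*(-1/2)) = 5*(-19) = -95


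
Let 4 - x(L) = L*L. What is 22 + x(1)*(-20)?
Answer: -38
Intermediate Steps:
x(L) = 4 - L² (x(L) = 4 - L*L = 4 - L²)
22 + x(1)*(-20) = 22 + (4 - 1*1²)*(-20) = 22 + (4 - 1*1)*(-20) = 22 + (4 - 1)*(-20) = 22 + 3*(-20) = 22 - 60 = -38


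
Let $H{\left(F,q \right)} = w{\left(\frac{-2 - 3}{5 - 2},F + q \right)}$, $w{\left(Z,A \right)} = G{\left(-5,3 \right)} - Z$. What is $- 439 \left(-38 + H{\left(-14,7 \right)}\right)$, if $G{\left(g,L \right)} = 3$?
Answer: $\frac{43900}{3} \approx 14633.0$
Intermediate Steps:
$w{\left(Z,A \right)} = 3 - Z$
$H{\left(F,q \right)} = \frac{14}{3}$ ($H{\left(F,q \right)} = 3 - \frac{-2 - 3}{5 - 2} = 3 - - \frac{5}{3} = 3 + \frac{5}{3} = \frac{14}{3}$)
$- 439 \left(-38 + H{\left(-14,7 \right)}\right) = - 439 \left(-38 + \frac{14}{3}\right) = \left(-439\right) \left(- \frac{100}{3}\right) = \frac{43900}{3}$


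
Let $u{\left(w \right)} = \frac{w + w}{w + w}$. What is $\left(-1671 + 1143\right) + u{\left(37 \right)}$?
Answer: $-527$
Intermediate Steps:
$u{\left(w \right)} = 1$ ($u{\left(w \right)} = \frac{2 w}{2 w} = 2 w \frac{1}{2 w} = 1$)
$\left(-1671 + 1143\right) + u{\left(37 \right)} = \left(-1671 + 1143\right) + 1 = -528 + 1 = -527$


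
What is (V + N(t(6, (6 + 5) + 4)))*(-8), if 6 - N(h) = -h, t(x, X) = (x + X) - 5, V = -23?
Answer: 8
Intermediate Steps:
t(x, X) = -5 + X + x (t(x, X) = (X + x) - 5 = -5 + X + x)
N(h) = 6 + h (N(h) = 6 - (-1)*h = 6 + h)
(V + N(t(6, (6 + 5) + 4)))*(-8) = (-23 + (6 + (-5 + ((6 + 5) + 4) + 6)))*(-8) = (-23 + (6 + (-5 + (11 + 4) + 6)))*(-8) = (-23 + (6 + (-5 + 15 + 6)))*(-8) = (-23 + (6 + 16))*(-8) = (-23 + 22)*(-8) = -1*(-8) = 8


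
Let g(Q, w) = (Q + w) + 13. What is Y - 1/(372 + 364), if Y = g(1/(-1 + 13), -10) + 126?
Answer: 285013/2208 ≈ 129.08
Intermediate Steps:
g(Q, w) = 13 + Q + w
Y = 1549/12 (Y = (13 + 1/(-1 + 13) - 10) + 126 = (13 + 1/12 - 10) + 126 = 37/12 + 126 = 1549/12 ≈ 129.08)
Y - 1/(372 + 364) = 1549/12 - 1/(372 + 364) = 1549/12 - 1/736 = 285013/2208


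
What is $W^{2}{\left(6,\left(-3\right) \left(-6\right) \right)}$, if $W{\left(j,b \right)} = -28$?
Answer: $784$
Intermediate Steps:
$W^{2}{\left(6,\left(-3\right) \left(-6\right) \right)} = \left(-28\right)^{2} = 784$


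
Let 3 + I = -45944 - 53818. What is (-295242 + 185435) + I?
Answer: -209572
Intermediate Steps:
I = -99765 (I = -3 + (-45944 - 53818) = -3 - 99762 = -99765)
(-295242 + 185435) + I = (-295242 + 185435) - 99765 = -109807 - 99765 = -209572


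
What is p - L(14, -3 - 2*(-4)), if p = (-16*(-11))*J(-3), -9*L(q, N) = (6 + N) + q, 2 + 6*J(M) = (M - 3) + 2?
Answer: -1559/9 ≈ -173.22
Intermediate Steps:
J(M) = -1/2 + M/6 (J(M) = -1/3 + ((M - 3) + 2)/6 = -1/3 + ((-3 + M) + 2)/6 = -1/3 + (-1 + M)/6 = -1/3 + (-1/6 + M/6) = -1/2 + M/6)
L(q, N) = -2/3 - N/9 - q/9 (L(q, N) = -((6 + N) + q)/9 = -(6 + N + q)/9 = -2/3 - N/9 - q/9)
p = -176 (p = (-16*(-11))*(-1/2 + (1/6)*(-3)) = 176*(-1/2 - 1/2) = 176*(-1) = -176)
p - L(14, -3 - 2*(-4)) = -176 - (-2/3 - (-3 - 2*(-4))/9 - 1/9*14) = -176 - (-2/3 - (-3 + 8)/9 - 14/9) = -176 - (-2/3 - 1/9*5 - 14/9) = -176 - (-2/3 - 5/9 - 14/9) = -176 - 1*(-25/9) = -176 + 25/9 = -1559/9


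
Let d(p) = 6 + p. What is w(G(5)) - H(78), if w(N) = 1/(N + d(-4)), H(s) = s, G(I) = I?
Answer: -545/7 ≈ -77.857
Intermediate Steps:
w(N) = 1/(2 + N) (w(N) = 1/(N + (6 - 4)) = 1/(N + 2) = 1/(2 + N))
w(G(5)) - H(78) = 1/(2 + 5) - 1*78 = 1/7 - 78 = ⅐ - 78 = -545/7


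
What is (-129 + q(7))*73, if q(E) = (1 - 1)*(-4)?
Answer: -9417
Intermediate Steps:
q(E) = 0 (q(E) = 0*(-4) = 0)
(-129 + q(7))*73 = (-129 + 0)*73 = -129*73 = -9417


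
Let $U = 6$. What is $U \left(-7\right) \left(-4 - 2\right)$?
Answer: $252$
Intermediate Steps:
$U \left(-7\right) \left(-4 - 2\right) = 6 \left(-7\right) \left(-4 - 2\right) = - 42 \left(-4 - 2\right) = \left(-42\right) \left(-6\right) = 252$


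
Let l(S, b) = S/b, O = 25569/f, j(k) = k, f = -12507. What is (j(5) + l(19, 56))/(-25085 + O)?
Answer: -1246531/5856921728 ≈ -0.00021283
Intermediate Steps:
O = -8523/4169 (O = 25569/(-12507) = 25569*(-1/12507) = -8523/4169 ≈ -2.0444)
(j(5) + l(19, 56))/(-25085 + O) = (5 + 19/56)/(-25085 - 8523/4169) = (5 + 19*(1/56))/(-104587888/4169) = (5 + 19/56)*(-4169/104587888) = (299/56)*(-4169/104587888) = -1246531/5856921728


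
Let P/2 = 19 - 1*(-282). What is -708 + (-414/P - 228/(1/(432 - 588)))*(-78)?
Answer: -835262466/301 ≈ -2.7750e+6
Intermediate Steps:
P = 602 (P = 2*(19 - 1*(-282)) = 2*(19 + 282) = 2*301 = 602)
-708 + (-414/P - 228/(1/(432 - 588)))*(-78) = -708 + (-414/602 - 228/(1/(432 - 588)))*(-78) = -708 + (-414*1/602 - 228/(1/(-156)))*(-78) = -708 + (-207/301 - 228/(-1/156))*(-78) = -708 + (-207/301 - 228*(-156))*(-78) = -708 + (-207/301 + 35568)*(-78) = -708 + (10705761/301)*(-78) = -708 - 835049358/301 = -835262466/301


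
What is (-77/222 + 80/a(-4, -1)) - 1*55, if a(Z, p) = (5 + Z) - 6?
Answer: -15839/222 ≈ -71.347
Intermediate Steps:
a(Z, p) = -1 + Z
(-77/222 + 80/a(-4, -1)) - 1*55 = (-77/222 + 80/(-1 - 4)) - 1*55 = (-77*1/222 + 80/(-5)) - 55 = (-77/222 + 80*(-1/5)) - 55 = (-77/222 - 16) - 55 = -3629/222 - 55 = -15839/222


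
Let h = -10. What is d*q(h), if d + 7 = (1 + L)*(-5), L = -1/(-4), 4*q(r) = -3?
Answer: 159/16 ≈ 9.9375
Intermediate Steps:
q(r) = -¾ (q(r) = (¼)*(-3) = -¾)
L = ¼ (L = -1*(-¼) = ¼ ≈ 0.25000)
d = -53/4 (d = -7 + (1 + ¼)*(-5) = -7 + (5/4)*(-5) = -7 - 25/4 = -53/4 ≈ -13.250)
d*q(h) = -53/4*(-¾) = 159/16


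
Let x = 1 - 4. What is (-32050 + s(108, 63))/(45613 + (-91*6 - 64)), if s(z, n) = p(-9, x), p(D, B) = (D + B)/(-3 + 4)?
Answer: -32062/45003 ≈ -0.71244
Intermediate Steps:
x = -3
p(D, B) = B + D (p(D, B) = (B + D)/1 = (B + D)*1 = B + D)
s(z, n) = -12 (s(z, n) = -3 - 9 = -12)
(-32050 + s(108, 63))/(45613 + (-91*6 - 64)) = (-32050 - 12)/(45613 + (-91*6 - 64)) = -32062/(45613 + (-546 - 64)) = -32062/(45613 - 610) = -32062/45003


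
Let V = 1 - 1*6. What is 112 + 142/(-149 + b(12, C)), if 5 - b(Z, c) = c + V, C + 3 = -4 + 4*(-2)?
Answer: 6873/62 ≈ 110.85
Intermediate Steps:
V = -5 (V = 1 - 6 = -5)
C = -15 (C = -3 + (-4 + 4*(-2)) = -3 + (-4 - 8) = -3 - 12 = -15)
b(Z, c) = 10 - c (b(Z, c) = 5 - (c - 5) = 5 - (-5 + c) = 5 + (5 - c) = 10 - c)
112 + 142/(-149 + b(12, C)) = 112 + 142/(-149 + (10 - 1*(-15))) = 112 + 142/(-149 + (10 + 15)) = 112 + 142/(-149 + 25) = 112 + 142/(-124) = 112 + 142*(-1/124) = 112 - 71/62 = 6873/62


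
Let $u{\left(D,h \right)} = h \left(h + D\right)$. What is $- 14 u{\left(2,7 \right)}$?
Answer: $-882$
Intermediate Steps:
$u{\left(D,h \right)} = h \left(D + h\right)$
$- 14 u{\left(2,7 \right)} = - 14 \cdot 7 \left(2 + 7\right) = - 14 \cdot 7 \cdot 9 = \left(-14\right) 63 = -882$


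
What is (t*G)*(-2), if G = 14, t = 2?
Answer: -56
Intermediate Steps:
(t*G)*(-2) = (2*14)*(-2) = 28*(-2) = -56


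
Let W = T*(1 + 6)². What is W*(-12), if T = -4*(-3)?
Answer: -7056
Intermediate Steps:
T = 12
W = 588 (W = 12*(1 + 6)² = 12*7² = 12*49 = 588)
W*(-12) = 588*(-12) = -7056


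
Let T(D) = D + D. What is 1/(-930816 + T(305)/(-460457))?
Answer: -460457/428600743522 ≈ -1.0743e-6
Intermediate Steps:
T(D) = 2*D
1/(-930816 + T(305)/(-460457)) = 1/(-930816 + (2*305)/(-460457)) = 1/(-930816 + 610*(-1/460457)) = 1/(-930816 - 610/460457) = 1/(-428600743522/460457) = -460457/428600743522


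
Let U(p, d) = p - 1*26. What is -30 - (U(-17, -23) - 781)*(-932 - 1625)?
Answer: -2106998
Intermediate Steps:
U(p, d) = -26 + p (U(p, d) = p - 26 = -26 + p)
-30 - (U(-17, -23) - 781)*(-932 - 1625) = -30 - ((-26 - 17) - 781)*(-932 - 1625) = -30 - (-43 - 781)*(-2557) = -30 - (-824)*(-2557) = -30 - 1*2106968 = -30 - 2106968 = -2106998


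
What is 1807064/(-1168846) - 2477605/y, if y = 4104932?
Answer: -56669305129/26362820596 ≈ -2.1496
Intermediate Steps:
1807064/(-1168846) - 2477605/y = 1807064/(-1168846) - 2477605/4104932 = 1807064*(-1/1168846) - 2477605*1/4104932 = -129076/83489 - 190585/315764 = -56669305129/26362820596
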